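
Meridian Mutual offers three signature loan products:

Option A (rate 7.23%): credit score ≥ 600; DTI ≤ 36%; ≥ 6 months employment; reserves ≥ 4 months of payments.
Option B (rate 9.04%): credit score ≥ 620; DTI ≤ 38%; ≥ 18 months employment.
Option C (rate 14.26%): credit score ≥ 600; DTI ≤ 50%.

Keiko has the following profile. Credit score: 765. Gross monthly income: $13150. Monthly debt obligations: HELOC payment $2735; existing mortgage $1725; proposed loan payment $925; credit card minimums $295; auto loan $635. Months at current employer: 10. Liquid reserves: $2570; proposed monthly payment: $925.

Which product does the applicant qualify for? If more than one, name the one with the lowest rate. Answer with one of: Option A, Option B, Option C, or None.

Total debts = (2,735 + 1,725 + 925 + 295 + 635) = 6,315; DTI = 6,315/13,150 = 48%.
Reserves = 2,570/925 = 2.8 months.
Option A: score 765 ≥ 600; DTI 48% > 36%; employment 10 ≥ 6 mo; reserves 2.8 < 4 mo → does not qualify.
Option B: score 765 ≥ 620; DTI 48% > 38%; employment 10 < 18 mo → does not qualify.
Option C: score 765 ≥ 600; DTI 48% ≤ 50% → qualifies.

Option C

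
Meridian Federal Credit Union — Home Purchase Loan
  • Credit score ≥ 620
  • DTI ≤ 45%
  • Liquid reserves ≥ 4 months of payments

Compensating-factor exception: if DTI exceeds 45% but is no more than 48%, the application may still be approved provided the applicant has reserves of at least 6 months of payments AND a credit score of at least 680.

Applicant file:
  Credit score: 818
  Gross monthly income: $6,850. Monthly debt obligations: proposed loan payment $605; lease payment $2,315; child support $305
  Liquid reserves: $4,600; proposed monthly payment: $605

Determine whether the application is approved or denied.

Credit score 818 ≥ 620 (meets base)
Total debts = (605 + 2,315 + 305) = 3,225. DTI = 3,225/6,850 = 47.1% > 45% — standard DTI limit exceeded.
Reserves: 4,600 ÷ 605 = 7.6 months (meets 4-month minimum)
DTI 47.1% is within the 45%–48% exception band; checking compensating factors.
Override check — reserves: 7.6 mo (ok); score: 818 (ok).
Both override conditions satisfied; DTI exception granted.

Approved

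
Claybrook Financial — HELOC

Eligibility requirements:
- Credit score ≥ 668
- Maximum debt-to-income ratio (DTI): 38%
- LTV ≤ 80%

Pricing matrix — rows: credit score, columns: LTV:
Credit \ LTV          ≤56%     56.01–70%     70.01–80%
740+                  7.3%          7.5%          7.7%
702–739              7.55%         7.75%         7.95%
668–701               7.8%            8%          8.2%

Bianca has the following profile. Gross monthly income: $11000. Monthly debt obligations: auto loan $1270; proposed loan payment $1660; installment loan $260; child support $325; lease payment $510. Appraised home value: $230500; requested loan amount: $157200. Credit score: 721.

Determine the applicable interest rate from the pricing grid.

7.75%

Credit score 721 ≥ 668; Total monthly debts = (1,270 + 1,660 + 260 + 325 + 510) = 4,025. DTI: 4,025 ÷ 11,000 = 36.6%, within the 38% cap
Loan-to-value = 157,200/230,500 = 68.2% — pass (80% max)
Credit 721 → row 702–739; LTV 68.2% → column 56.01–70%. Grid cell → 7.75%.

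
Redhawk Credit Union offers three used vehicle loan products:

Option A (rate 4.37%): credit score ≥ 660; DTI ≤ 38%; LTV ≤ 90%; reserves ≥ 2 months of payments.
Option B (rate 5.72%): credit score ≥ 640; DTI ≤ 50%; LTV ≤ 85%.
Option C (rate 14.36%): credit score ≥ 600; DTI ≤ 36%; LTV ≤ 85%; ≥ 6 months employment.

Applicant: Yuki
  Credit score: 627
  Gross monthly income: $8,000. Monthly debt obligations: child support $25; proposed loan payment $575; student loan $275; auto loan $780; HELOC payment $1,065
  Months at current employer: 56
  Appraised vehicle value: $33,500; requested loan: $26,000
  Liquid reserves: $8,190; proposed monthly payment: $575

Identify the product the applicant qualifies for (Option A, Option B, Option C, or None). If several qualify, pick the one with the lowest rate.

Option C

Total debts = (25 + 575 + 275 + 780 + 1,065) = 2,720; DTI = 2,720/8,000 = 34%.
LTV = 26,000/33,500 = 77.6%.
Reserves = 8,190/575 = 14.2 months.
Option A: score 627 < 660; DTI 34% ≤ 38%; LTV 77.6% ≤ 90%; reserves 14.2 ≥ 2 mo → does not qualify.
Option B: score 627 < 640; DTI 34% ≤ 50%; LTV 77.6% ≤ 85% → does not qualify.
Option C: score 627 ≥ 600; DTI 34% ≤ 36%; LTV 77.6% ≤ 85%; employment 56 ≥ 6 mo → qualifies.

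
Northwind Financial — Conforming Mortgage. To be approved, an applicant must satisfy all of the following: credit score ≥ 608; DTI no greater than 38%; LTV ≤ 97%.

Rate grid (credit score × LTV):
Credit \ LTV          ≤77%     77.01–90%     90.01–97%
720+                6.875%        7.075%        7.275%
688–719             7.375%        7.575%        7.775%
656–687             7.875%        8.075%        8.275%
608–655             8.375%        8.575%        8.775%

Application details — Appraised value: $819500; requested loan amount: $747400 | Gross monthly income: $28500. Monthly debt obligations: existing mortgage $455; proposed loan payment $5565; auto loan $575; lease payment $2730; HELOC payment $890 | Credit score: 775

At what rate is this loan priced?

7.275%

Credit score 775 ≥ 608; Total monthly debts = (455 + 5,565 + 575 + 2,730 + 890) = 10,215. Debt-to-income = 10,215/28,500 = 35.8% — meets 38% limit
LTV: 747,400 ÷ 819,500 = 91.2%, within 97% cap
Score 775 is in the 720+ band; LTV 91.2% is in the 90.01–97% band → 7.275%.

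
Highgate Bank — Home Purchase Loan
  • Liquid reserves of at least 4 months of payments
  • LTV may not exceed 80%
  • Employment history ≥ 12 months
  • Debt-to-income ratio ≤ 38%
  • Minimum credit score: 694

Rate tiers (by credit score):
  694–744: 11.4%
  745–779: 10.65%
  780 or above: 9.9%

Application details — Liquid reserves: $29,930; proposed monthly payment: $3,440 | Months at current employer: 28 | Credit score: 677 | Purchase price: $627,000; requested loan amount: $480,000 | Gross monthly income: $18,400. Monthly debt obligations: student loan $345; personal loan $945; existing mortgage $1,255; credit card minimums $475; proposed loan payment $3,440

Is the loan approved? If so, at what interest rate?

Denied

Credit score 677 < 694 (below minimum)
Employment 28 ≥ 12 months
Total monthly debts = (345 + 945 + 1,255 + 475 + 3,440) = 6,460. DTI: 6,460 ÷ 18,400 = 35.1%, within the 38% cap
Loan-to-value = 480,000/627,000 = 76.6% — pass (80% max)
Reserves = 29,930/3,440 = 8.7 months ≥ 4
Not all requirements met → denied.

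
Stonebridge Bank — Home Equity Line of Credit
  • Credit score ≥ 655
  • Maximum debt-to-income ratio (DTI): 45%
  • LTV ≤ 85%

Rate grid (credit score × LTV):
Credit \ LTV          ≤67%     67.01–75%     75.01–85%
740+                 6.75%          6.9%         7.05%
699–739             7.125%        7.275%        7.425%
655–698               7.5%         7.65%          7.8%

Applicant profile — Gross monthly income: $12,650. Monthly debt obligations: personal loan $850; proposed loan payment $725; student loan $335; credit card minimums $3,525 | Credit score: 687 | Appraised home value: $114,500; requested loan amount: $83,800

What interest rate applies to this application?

7.65%

Credit score 687 ≥ 655; Total monthly debts = (850 + 725 + 335 + 3,525) = 5,435. Debt-to-income = 5,435/12,650 = 43% — meets 45% limit
LTV: 83,800 ÷ 114,500 = 73.2%, within 85% cap
Row: 687 falls in 655–698. Column: 73.2% falls in 67.01–75%. Rate = 7.65%.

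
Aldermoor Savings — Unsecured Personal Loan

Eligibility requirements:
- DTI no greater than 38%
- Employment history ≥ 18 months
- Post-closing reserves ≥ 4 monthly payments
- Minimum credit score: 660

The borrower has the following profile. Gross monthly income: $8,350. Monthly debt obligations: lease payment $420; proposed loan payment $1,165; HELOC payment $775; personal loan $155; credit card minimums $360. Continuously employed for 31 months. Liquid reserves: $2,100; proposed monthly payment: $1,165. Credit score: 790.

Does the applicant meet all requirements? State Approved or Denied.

Denied

Total monthly debts = (420 + 1,165 + 775 + 155 + 360) = 2,875. Debt-to-income = 2,875/8,350 = 34.4% — meets 38% limit
Employment 31 ≥ 18 months
Reserves: 2,100 ÷ 1,165 = 1.8 months (below 4-month minimum)
Credit score 790 ≥ 660 (meets)
Fails on reserves.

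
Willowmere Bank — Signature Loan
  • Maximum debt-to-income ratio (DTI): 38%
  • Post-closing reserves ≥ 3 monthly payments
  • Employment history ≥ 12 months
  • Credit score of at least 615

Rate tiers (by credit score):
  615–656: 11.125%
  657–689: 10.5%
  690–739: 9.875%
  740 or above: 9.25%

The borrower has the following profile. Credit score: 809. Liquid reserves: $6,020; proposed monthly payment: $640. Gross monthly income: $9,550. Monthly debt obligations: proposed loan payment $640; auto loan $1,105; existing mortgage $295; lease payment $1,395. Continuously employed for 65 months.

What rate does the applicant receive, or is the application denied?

Approved at 9.25%

Credit score 809 ≥ 615 (meets minimum)
Reserves = 6,020/640 = 9.4 months ≥ 3
Total monthly debts = (640 + 1,105 + 295 + 1,395) = 3,435. DTI: 3,435 ÷ 9,550 = 36%, within the 38% cap
Employment 65 ≥ 12 months
All requirements met. Score 809 falls in the 740 or above tier → 9.25%.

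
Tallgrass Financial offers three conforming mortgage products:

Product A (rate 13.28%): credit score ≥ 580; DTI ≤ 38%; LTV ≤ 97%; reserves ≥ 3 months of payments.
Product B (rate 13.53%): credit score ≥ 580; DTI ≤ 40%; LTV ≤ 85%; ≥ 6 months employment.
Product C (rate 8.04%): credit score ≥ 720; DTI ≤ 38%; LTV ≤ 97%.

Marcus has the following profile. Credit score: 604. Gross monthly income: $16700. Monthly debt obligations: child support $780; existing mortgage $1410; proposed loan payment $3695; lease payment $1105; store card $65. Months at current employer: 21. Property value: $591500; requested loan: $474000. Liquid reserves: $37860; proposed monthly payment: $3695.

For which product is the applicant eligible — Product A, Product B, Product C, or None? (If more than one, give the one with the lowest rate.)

None

Total debts = (780 + 1,410 + 3,695 + 1,105 + 65) = 7,055; DTI = 7,055/16,700 = 42.2%.
LTV = 474,000/591,500 = 80.1%.
Reserves = 37,860/3,695 = 10.2 months.
Product A: score 604 ≥ 580; DTI 42.2% > 38%; LTV 80.1% ≤ 97%; reserves 10.2 ≥ 3 mo → does not qualify.
Product B: score 604 ≥ 580; DTI 42.2% > 40%; LTV 80.1% ≤ 85%; employment 21 ≥ 6 mo → does not qualify.
Product C: score 604 < 720; DTI 42.2% > 38%; LTV 80.1% ≤ 97% → does not qualify.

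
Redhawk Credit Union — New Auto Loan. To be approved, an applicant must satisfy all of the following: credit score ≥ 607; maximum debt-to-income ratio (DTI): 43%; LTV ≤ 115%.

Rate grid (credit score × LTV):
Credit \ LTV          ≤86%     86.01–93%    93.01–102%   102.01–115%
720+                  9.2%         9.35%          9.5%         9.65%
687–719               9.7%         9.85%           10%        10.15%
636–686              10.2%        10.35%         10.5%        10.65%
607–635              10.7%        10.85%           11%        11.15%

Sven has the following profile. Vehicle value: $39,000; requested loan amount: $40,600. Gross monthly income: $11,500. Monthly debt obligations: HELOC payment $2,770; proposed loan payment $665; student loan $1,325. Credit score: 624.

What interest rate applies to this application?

11.15%

Credit score 624 ≥ 607; Total monthly debts = (2,770 + 665 + 1,325) = 4,760. Debt-to-income = 4,760/11,500 = 41.4% — meets 43% limit
LTV: 40,600 ÷ 39,000 = 104.1%, within 115% cap
Score 624 is in the 607–635 band; LTV 104.1% is in the 102.01–115% band → 11.15%.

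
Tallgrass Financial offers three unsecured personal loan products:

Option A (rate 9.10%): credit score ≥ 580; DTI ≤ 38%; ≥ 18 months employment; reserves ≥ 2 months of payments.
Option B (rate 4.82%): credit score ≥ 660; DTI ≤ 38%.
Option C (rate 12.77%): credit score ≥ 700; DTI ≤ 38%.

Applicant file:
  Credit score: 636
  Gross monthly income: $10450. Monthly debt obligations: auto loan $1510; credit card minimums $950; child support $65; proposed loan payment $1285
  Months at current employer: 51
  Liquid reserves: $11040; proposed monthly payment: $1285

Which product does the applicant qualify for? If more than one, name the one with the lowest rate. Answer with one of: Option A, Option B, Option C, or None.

Option A

Total debts = (1,510 + 950 + 65 + 1,285) = 3,810; DTI = 3,810/10,450 = 36.5%.
Reserves = 11,040/1,285 = 8.6 months.
Option A: score 636 ≥ 580; DTI 36.5% ≤ 38%; employment 51 ≥ 18 mo; reserves 8.6 ≥ 2 mo → qualifies.
Option B: score 636 < 660; DTI 36.5% ≤ 38% → does not qualify.
Option C: score 636 < 700; DTI 36.5% ≤ 38% → does not qualify.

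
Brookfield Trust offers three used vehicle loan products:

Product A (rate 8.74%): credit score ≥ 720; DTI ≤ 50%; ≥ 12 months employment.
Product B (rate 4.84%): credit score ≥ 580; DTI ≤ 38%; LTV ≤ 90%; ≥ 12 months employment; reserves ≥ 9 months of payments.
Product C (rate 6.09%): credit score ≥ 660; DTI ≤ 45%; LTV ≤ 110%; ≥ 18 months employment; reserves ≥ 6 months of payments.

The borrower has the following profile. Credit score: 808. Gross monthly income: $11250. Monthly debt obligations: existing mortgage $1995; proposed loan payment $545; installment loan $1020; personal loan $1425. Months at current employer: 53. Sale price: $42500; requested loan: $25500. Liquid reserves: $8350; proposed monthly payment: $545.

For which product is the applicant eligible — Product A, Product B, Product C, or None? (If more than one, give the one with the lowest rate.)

Product C

Total debts = (1,995 + 545 + 1,020 + 1,425) = 4,985; DTI = 4,985/11,250 = 44.3%.
LTV = 25,500/42,500 = 60%.
Reserves = 8,350/545 = 15.3 months.
Product A: score 808 ≥ 720; DTI 44.3% ≤ 50%; employment 53 ≥ 12 mo → qualifies.
Product B: score 808 ≥ 580; DTI 44.3% > 38%; LTV 60% ≤ 90%; employment 53 ≥ 12 mo; reserves 15.3 ≥ 9 mo → does not qualify.
Product C: score 808 ≥ 660; DTI 44.3% ≤ 45%; LTV 60% ≤ 110%; employment 53 ≥ 18 mo; reserves 15.3 ≥ 6 mo → qualifies.
Qualifying: Product A, Product C. Lowest rate is 6.09% → Product C.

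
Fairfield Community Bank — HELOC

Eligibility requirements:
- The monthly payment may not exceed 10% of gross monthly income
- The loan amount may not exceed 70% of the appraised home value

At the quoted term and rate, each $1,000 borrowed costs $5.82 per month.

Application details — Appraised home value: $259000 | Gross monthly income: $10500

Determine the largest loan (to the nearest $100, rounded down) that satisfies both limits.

Payment cap: 10% × $10,500 = $1,050/month.
At $5.82 per $1,000, that supports 1,050/5.82 × 1,000 ≈ $180,412 → $180,400.
LTV cap: 70% × $259,000 = $181,300 → $181,300.
Binding constraint: payment-to-income.

$180,400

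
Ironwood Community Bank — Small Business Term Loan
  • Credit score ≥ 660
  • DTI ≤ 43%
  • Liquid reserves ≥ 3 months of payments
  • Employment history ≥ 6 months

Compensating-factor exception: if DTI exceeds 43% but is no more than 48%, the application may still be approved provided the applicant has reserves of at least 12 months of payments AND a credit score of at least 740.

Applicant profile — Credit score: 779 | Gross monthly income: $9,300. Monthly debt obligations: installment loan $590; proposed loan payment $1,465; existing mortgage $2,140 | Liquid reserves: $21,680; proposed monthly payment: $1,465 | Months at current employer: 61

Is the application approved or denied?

Credit score 779 ≥ 660 (meets base)
Total debts = (590 + 1,465 + 2,140) = 4,195. DTI = 4,195/9,300 = 45.1% > 43% — standard DTI limit exceeded.
Reserves = 21,680/1,465 = 14.8 months ≥ 3
Employment 61 ≥ 6 months
DTI 45.1% is within the 43%–48% exception band; checking compensating factors.
Reserves 14.8 ≥ 12 months; credit score 779 ≥ 740.
Both override conditions satisfied; DTI exception granted.

Approved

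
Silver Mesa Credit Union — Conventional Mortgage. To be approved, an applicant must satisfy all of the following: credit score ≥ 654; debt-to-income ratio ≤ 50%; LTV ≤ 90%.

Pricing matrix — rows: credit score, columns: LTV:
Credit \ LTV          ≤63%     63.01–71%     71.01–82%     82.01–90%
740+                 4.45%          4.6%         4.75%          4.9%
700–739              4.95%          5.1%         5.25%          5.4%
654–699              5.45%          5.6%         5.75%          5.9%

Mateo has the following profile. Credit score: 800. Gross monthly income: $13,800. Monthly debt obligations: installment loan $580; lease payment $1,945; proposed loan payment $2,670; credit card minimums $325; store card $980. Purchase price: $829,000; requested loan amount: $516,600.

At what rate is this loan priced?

4.45%

Credit score 800 ≥ 654; Total monthly debts = (580 + 1,945 + 2,670 + 325 + 980) = 6,500. Debt-to-income = 6,500/13,800 = 47.1% — meets 50% limit
LTV: 516,600 ÷ 829,000 = 62.3%, within 90% cap
Credit 800 → row 740+; LTV 62.3% → column ≤63%. Grid cell → 4.45%.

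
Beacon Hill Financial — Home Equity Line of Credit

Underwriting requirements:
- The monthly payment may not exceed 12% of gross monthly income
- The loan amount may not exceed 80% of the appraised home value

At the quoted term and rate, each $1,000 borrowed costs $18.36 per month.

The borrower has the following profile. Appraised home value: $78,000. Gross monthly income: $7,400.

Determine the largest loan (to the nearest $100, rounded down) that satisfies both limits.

$48,300

Payment cap: 12% × $7,400 = $888/month.
At $18.36 per $1,000, that supports 888/18.36 × 1,000 ≈ $48,366 → $48,300.
LTV cap: 80% × $78,000 = $62,400 → $62,400.
Binding constraint: payment-to-income.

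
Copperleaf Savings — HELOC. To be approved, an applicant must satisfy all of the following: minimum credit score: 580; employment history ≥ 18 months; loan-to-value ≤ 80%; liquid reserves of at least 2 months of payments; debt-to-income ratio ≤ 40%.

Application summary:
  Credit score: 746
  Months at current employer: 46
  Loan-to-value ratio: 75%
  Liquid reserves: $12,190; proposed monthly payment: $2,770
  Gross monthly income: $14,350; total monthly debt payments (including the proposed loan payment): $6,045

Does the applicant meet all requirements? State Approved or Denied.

Credit score 746 ≥ 580 (meets)
Employment 46 ≥ 18 months
LTV 75% ≤ 80%
Reserves: 12,190 ÷ 2,770 = 4.4 months (meets 2-month minimum)
DTI: 6,045 ÷ 14,350 = 42.1%, exceeds the 40% cap
Fails on DTI.

Denied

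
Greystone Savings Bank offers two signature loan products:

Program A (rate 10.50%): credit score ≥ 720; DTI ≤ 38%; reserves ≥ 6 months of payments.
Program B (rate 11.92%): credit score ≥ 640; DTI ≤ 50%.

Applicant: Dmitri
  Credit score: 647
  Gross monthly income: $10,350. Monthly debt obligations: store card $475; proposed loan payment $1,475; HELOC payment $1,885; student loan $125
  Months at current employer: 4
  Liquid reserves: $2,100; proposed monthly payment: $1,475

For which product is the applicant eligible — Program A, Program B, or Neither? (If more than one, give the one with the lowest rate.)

Program B

Total debts = (475 + 1,475 + 1,885 + 125) = 3,960; DTI = 3,960/10,350 = 38.3%.
Reserves = 2,100/1,475 = 1.4 months.
Program A: score 647 < 720; DTI 38.3% > 38%; reserves 1.4 < 6 mo → does not qualify.
Program B: score 647 ≥ 640; DTI 38.3% ≤ 50% → qualifies.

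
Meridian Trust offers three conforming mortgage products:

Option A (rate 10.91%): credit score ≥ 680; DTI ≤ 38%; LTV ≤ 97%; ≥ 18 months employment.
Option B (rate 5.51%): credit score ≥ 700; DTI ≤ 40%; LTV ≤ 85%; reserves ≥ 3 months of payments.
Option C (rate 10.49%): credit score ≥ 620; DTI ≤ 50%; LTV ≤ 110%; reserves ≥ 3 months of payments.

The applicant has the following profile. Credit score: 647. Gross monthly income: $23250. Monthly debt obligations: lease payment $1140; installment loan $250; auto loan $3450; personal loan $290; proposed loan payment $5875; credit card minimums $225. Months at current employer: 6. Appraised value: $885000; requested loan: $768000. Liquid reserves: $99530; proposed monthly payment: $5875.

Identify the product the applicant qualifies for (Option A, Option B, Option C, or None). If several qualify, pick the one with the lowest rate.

Option C

Total debts = (1,140 + 250 + 3,450 + 290 + 5,875 + 225) = 11,230; DTI = 11,230/23,250 = 48.3%.
LTV = 768,000/885,000 = 86.8%.
Reserves = 99,530/5,875 = 16.9 months.
Option A: score 647 < 680; DTI 48.3% > 38%; LTV 86.8% ≤ 97%; employment 6 < 18 mo → does not qualify.
Option B: score 647 < 700; DTI 48.3% > 40%; LTV 86.8% > 85%; reserves 16.9 ≥ 3 mo → does not qualify.
Option C: score 647 ≥ 620; DTI 48.3% ≤ 50%; LTV 86.8% ≤ 110%; reserves 16.9 ≥ 3 mo → qualifies.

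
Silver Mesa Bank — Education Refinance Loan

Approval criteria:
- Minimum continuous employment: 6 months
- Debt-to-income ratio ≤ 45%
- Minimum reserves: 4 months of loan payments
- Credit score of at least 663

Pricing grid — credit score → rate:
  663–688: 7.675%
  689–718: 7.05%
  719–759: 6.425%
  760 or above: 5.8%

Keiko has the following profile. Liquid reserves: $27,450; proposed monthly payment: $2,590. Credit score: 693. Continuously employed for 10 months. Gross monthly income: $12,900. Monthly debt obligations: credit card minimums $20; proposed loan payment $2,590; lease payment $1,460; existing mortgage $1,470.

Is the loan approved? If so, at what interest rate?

Credit score 693 ≥ 663 (meets minimum)
Employment 10 ≥ 6 months
Liquid reserves cover 27,450/2,590 = 10.6 months — ≥ 4 required
Total monthly debts = (20 + 2,590 + 1,460 + 1,470) = 5,540. DTI = 5,540/12,900 = 42.9% ≤ 45%
All requirements met. Score 693 falls in the 689–718 tier → 7.05%.

Approved at 7.05%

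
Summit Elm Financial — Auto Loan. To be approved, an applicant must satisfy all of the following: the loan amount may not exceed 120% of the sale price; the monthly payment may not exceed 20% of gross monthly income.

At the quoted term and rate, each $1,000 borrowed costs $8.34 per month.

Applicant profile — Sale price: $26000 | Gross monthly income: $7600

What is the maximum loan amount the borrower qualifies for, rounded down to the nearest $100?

$31,200

Payment cap: 20% × $7,600 = $1,520/month.
At $8.34 per $1,000, that supports 1,520/8.34 × 1,000 ≈ $182,254 → $182,200.
LTV cap: 120% × $26,000 = $31,200 → $31,200.
Binding constraint: loan-to-value.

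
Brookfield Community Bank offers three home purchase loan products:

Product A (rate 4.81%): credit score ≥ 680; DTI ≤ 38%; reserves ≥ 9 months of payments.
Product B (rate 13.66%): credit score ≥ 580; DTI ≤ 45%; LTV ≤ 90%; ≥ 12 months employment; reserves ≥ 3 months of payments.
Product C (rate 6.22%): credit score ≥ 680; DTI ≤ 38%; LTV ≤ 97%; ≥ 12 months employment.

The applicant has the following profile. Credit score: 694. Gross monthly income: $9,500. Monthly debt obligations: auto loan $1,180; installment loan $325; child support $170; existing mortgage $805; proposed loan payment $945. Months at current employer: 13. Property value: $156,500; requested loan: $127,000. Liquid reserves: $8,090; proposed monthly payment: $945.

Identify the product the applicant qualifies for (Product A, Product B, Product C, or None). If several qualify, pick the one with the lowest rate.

Total debts = (1,180 + 325 + 170 + 805 + 945) = 3,425; DTI = 3,425/9,500 = 36.1%.
LTV = 127,000/156,500 = 81.2%.
Reserves = 8,090/945 = 8.6 months.
Product A: score 694 ≥ 680; DTI 36.1% ≤ 38%; reserves 8.6 < 9 mo → does not qualify.
Product B: score 694 ≥ 580; DTI 36.1% ≤ 45%; LTV 81.2% ≤ 90%; employment 13 ≥ 12 mo; reserves 8.6 ≥ 3 mo → qualifies.
Product C: score 694 ≥ 680; DTI 36.1% ≤ 38%; LTV 81.2% ≤ 97%; employment 13 ≥ 12 mo → qualifies.
Qualifying: Product B, Product C. Lowest rate is 6.22% → Product C.

Product C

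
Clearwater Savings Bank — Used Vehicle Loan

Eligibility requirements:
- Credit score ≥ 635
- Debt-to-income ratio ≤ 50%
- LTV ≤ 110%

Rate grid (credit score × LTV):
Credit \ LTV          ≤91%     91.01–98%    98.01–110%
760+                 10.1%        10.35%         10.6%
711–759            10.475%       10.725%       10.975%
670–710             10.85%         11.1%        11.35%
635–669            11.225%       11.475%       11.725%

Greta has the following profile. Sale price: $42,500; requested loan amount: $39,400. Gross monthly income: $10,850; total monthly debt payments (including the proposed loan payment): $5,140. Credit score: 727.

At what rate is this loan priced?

10.725%

Credit score 727 ≥ 635; DTI = 5,140/10,850 = 47.4% ≤ 50%
LTV = 39,400/42,500 = 92.7% ≤ 110%
Row: 727 falls in 711–759. Column: 92.7% falls in 91.01–98%. Rate = 10.725%.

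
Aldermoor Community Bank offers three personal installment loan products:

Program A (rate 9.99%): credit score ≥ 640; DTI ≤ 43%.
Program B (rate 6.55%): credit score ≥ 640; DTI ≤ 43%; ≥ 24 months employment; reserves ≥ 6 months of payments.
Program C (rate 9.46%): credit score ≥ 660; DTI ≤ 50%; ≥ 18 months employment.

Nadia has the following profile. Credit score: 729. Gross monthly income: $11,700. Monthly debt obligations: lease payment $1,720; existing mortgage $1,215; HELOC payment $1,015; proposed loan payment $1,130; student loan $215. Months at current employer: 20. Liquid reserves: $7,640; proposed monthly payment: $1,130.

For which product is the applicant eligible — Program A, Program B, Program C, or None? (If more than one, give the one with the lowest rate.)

Program C

Total debts = (1,720 + 1,215 + 1,015 + 1,130 + 215) = 5,295; DTI = 5,295/11,700 = 45.3%.
Reserves = 7,640/1,130 = 6.8 months.
Program A: score 729 ≥ 640; DTI 45.3% > 43% → does not qualify.
Program B: score 729 ≥ 640; DTI 45.3% > 43%; employment 20 < 24 mo; reserves 6.8 ≥ 6 mo → does not qualify.
Program C: score 729 ≥ 660; DTI 45.3% ≤ 50%; employment 20 ≥ 18 mo → qualifies.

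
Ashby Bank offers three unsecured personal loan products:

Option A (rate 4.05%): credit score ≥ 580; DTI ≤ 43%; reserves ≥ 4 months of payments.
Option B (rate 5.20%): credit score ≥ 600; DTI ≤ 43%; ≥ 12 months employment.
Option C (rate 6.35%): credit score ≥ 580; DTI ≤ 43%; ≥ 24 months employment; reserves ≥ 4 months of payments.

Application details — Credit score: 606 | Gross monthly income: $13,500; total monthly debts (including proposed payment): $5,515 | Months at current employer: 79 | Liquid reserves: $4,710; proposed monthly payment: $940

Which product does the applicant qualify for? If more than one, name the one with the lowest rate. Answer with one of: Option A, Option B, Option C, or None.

DTI = 5,515/13,500 = 40.9%.
Reserves = 4,710/940 = 5.0 months.
Option A: score 606 ≥ 580; DTI 40.9% ≤ 43%; reserves 5.0 ≥ 4 mo → qualifies.
Option B: score 606 ≥ 600; DTI 40.9% ≤ 43%; employment 79 ≥ 12 mo → qualifies.
Option C: score 606 ≥ 580; DTI 40.9% ≤ 43%; employment 79 ≥ 24 mo; reserves 5.0 ≥ 4 mo → qualifies.
Qualifying: Option A, Option B, Option C. Lowest rate is 4.05% → Option A.

Option A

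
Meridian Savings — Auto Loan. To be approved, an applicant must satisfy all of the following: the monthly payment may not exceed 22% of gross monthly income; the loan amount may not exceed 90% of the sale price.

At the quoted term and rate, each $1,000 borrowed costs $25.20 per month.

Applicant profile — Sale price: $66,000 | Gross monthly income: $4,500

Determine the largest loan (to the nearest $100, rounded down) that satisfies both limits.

Payment cap: 22% × $4,500 = $990/month.
At $25.20 per $1,000, that supports 990/25.20 × 1,000 ≈ $39,285 → $39,200.
LTV cap: 90% × $66,000 = $59,400 → $59,400.
Binding constraint: payment-to-income.

$39,200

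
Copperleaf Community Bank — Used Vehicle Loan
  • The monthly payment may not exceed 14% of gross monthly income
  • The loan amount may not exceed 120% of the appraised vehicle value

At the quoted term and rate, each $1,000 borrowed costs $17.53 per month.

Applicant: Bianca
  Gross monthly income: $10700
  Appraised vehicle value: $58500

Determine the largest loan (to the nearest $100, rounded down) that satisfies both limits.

$70,200

Payment cap: 14% × $10,700 = $1,498/month.
At $17.53 per $1,000, that supports 1,498/17.53 × 1,000 ≈ $85,453 → $85,400.
LTV cap: 120% × $58,500 = $70,200 → $70,200.
Binding constraint: loan-to-value.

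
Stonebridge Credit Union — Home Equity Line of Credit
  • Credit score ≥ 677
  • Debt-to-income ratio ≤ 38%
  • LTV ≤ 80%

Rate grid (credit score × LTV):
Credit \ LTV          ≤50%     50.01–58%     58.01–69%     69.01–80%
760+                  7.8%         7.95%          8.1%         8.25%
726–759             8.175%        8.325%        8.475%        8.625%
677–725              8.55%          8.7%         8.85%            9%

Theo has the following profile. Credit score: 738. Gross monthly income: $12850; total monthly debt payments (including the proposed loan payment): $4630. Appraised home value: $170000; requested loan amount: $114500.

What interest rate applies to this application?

8.475%

Credit score 738 ≥ 677; DTI = 4,630/12,850 = 36% ≤ 38%
Loan-to-value = 114,500/170,000 = 67.4% — pass (80% max)
Credit 738 → row 726–759; LTV 67.4% → column 58.01–69%. Grid cell → 8.475%.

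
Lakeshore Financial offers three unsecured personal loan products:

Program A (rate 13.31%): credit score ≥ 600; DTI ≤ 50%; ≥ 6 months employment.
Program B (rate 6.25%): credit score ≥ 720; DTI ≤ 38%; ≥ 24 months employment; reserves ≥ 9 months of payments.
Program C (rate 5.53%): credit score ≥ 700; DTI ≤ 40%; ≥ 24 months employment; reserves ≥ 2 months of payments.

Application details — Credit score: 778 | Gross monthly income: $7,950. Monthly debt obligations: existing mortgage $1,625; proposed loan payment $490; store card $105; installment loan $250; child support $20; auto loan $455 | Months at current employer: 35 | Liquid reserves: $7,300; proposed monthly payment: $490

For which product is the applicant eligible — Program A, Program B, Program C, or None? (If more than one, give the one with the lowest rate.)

Program C

Total debts = (1,625 + 490 + 105 + 250 + 20 + 455) = 2,945; DTI = 2,945/7,950 = 37%.
Reserves = 7,300/490 = 14.9 months.
Program A: score 778 ≥ 600; DTI 37% ≤ 50%; employment 35 ≥ 6 mo → qualifies.
Program B: score 778 ≥ 720; DTI 37% ≤ 38%; employment 35 ≥ 24 mo; reserves 14.9 ≥ 9 mo → qualifies.
Program C: score 778 ≥ 700; DTI 37% ≤ 40%; employment 35 ≥ 24 mo; reserves 14.9 ≥ 2 mo → qualifies.
Qualifying: Program A, Program B, Program C. Lowest rate is 5.53% → Program C.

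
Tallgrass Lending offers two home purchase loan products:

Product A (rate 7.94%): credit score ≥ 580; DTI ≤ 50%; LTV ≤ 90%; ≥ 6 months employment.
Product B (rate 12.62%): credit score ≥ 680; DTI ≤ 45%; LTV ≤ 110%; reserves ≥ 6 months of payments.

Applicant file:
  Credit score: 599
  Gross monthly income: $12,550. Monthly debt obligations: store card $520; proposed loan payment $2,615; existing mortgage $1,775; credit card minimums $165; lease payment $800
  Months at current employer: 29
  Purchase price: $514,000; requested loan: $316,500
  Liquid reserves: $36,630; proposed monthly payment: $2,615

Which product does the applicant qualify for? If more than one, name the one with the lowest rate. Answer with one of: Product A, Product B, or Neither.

Total debts = (520 + 2,615 + 1,775 + 165 + 800) = 5,875; DTI = 5,875/12,550 = 46.8%.
LTV = 316,500/514,000 = 61.6%.
Reserves = 36,630/2,615 = 14.0 months.
Product A: score 599 ≥ 580; DTI 46.8% ≤ 50%; LTV 61.6% ≤ 90%; employment 29 ≥ 6 mo → qualifies.
Product B: score 599 < 680; DTI 46.8% > 45%; LTV 61.6% ≤ 110%; reserves 14.0 ≥ 6 mo → does not qualify.

Product A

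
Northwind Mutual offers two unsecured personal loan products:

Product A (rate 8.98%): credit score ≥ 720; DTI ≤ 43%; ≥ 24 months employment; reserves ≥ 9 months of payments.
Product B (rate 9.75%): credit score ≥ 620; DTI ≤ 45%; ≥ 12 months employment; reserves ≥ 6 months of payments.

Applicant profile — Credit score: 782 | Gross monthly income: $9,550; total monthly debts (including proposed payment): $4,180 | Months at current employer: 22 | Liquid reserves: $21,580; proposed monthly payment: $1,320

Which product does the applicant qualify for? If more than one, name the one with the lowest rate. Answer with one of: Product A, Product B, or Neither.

DTI = 4,180/9,550 = 43.8%.
Reserves = 21,580/1,320 = 16.3 months.
Product A: score 782 ≥ 720; DTI 43.8% > 43%; employment 22 < 24 mo; reserves 16.3 ≥ 9 mo → does not qualify.
Product B: score 782 ≥ 620; DTI 43.8% ≤ 45%; employment 22 ≥ 12 mo; reserves 16.3 ≥ 6 mo → qualifies.

Product B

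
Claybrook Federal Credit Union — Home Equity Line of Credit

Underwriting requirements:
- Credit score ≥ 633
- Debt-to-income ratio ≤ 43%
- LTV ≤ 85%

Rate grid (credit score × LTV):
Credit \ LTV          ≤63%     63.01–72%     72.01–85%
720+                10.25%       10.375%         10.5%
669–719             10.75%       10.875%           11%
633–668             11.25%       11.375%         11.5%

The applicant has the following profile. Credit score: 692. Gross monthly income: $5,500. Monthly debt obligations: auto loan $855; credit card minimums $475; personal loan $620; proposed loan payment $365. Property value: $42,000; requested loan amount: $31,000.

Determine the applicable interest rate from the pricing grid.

Credit score 692 ≥ 633; Total monthly debts = (855 + 475 + 620 + 365) = 2,315. DTI = 2,315/5,500 = 42.1% ≤ 43%
Loan-to-value = 31,000/42,000 = 73.8% — pass (85% max)
Credit 692 → row 669–719; LTV 73.8% → column 72.01–85%. Grid cell → 11%.

11%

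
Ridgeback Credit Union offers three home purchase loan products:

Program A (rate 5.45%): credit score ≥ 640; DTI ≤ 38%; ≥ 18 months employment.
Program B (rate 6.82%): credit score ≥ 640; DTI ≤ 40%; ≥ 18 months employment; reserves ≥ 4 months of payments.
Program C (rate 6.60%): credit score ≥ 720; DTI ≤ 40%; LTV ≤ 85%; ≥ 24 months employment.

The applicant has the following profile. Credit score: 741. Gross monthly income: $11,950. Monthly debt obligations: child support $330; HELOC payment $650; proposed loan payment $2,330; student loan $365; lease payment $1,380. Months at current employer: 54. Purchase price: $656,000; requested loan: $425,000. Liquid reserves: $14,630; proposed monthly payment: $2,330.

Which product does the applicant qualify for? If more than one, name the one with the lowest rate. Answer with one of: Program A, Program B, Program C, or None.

None

Total debts = (330 + 650 + 2,330 + 365 + 1,380) = 5,055; DTI = 5,055/11,950 = 42.3%.
LTV = 425,000/656,000 = 64.8%.
Reserves = 14,630/2,330 = 6.3 months.
Program A: score 741 ≥ 640; DTI 42.3% > 38%; employment 54 ≥ 18 mo → does not qualify.
Program B: score 741 ≥ 640; DTI 42.3% > 40%; employment 54 ≥ 18 mo; reserves 6.3 ≥ 4 mo → does not qualify.
Program C: score 741 ≥ 720; DTI 42.3% > 40%; LTV 64.8% ≤ 85%; employment 54 ≥ 24 mo → does not qualify.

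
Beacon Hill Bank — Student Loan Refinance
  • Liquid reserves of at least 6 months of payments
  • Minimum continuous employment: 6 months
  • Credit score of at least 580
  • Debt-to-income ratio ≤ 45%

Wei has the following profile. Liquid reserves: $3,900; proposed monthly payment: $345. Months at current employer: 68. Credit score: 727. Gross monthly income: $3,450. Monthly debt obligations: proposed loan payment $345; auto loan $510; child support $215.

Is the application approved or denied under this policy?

Approved

Reserves = 3,900/345 = 11.3 months ≥ 6
Employment 68 ≥ 6 months
Credit score 727 ≥ 580 (meets)
Total monthly debts = (345 + 510 + 215) = 1,070. DTI = 1,070/3,450 = 31% ≤ 45%
All criteria satisfied.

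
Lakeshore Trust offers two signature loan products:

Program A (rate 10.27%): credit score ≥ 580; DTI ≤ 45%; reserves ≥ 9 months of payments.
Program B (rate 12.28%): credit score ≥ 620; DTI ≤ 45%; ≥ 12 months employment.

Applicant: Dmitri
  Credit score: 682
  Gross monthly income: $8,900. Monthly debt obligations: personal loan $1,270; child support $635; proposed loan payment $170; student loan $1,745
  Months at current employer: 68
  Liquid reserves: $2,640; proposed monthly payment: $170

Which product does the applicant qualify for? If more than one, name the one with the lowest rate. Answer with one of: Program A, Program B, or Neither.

Program A

Total debts = (1,270 + 635 + 170 + 1,745) = 3,820; DTI = 3,820/8,900 = 42.9%.
Reserves = 2,640/170 = 15.5 months.
Program A: score 682 ≥ 580; DTI 42.9% ≤ 45%; reserves 15.5 ≥ 9 mo → qualifies.
Program B: score 682 ≥ 620; DTI 42.9% ≤ 45%; employment 68 ≥ 12 mo → qualifies.
Qualifying: Program A, Program B. Lowest rate is 10.27% → Program A.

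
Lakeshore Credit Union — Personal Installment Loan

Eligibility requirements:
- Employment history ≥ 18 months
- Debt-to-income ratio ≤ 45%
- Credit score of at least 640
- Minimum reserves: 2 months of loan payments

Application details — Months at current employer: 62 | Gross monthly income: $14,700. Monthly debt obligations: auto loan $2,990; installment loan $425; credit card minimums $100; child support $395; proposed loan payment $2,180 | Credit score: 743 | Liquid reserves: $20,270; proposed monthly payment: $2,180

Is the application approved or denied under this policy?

Employment 62 ≥ 18 months
Total monthly debts = (2,990 + 425 + 100 + 395 + 2,180) = 6,090. Debt-to-income = 6,090/14,700 = 41.4% — meets 45% limit
Credit score 743 ≥ 640 (meets)
Reserves: 20,270 ÷ 2,180 = 9.3 months (meets 2-month minimum)
All criteria satisfied.

Approved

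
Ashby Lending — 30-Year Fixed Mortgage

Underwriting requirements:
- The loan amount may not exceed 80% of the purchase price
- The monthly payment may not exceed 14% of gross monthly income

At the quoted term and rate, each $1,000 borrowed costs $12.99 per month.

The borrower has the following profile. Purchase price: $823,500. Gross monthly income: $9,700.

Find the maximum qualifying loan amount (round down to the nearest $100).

Payment cap: 14% × $9,700 = $1,358/month.
At $12.99 per $1,000, that supports 1,358/12.99 × 1,000 ≈ $104,541 → $104,500.
LTV cap: 80% × $823,500 = $658,800 → $658,800.
Binding constraint: payment-to-income.

$104,500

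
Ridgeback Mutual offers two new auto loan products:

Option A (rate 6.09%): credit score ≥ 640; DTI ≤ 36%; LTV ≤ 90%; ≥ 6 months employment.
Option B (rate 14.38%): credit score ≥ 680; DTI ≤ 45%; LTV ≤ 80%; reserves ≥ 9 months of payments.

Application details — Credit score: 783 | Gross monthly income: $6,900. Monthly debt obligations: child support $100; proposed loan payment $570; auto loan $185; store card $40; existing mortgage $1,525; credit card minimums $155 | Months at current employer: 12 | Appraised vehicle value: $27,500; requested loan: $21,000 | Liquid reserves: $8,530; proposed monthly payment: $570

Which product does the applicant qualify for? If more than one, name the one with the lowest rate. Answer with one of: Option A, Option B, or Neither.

Option B

Total debts = (100 + 570 + 185 + 40 + 1,525 + 155) = 2,575; DTI = 2,575/6,900 = 37.3%.
LTV = 21,000/27,500 = 76.4%.
Reserves = 8,530/570 = 15.0 months.
Option A: score 783 ≥ 640; DTI 37.3% > 36%; LTV 76.4% ≤ 90%; employment 12 ≥ 6 mo → does not qualify.
Option B: score 783 ≥ 680; DTI 37.3% ≤ 45%; LTV 76.4% ≤ 80%; reserves 15.0 ≥ 9 mo → qualifies.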